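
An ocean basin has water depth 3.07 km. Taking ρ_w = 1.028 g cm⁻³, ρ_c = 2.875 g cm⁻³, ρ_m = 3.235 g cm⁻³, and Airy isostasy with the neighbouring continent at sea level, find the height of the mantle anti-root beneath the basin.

15.8 km

Isostatic balance requires: replacing crust with seawater at the top is compensated by replacing crust with mantle at the base: d (ρ_c − ρ_w) = a (ρ_m − ρ_c).
a = d (ρ_c − ρ_w)/(ρ_m − ρ_c) = 3.07 km × 1.847/0.36 = 15.8 km.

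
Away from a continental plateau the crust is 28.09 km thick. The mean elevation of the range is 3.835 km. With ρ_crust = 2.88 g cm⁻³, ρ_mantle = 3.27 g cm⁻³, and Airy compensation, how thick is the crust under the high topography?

60.2 km

Root depth r = h ρ_c / (ρ_m − ρ_c) = 3.835 km × 2.88 / 0.39 = 28.32 km.
Total thickness = T + h + r = 28.09 km + 3.835 km + 28.32 km = 60.2 km.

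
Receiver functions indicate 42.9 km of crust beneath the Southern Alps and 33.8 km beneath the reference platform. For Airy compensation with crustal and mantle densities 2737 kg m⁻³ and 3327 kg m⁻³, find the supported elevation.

1.61 km

Excess crust Δ = 42.9 km − 33.8 km = 9.1 km, split between elevation h and root r with h + r = Δ.
Airy balance ρ_c h = (ρ_m − ρ_c) r gives r = h ρ_c/(ρ_m − ρ_c), so h (1 + ρ_c/(ρ_m − ρ_c)) = Δ, i.e. h = Δ (ρ_m − ρ_c)/ρ_m.
h = 9.1 km × 590/3327 = 1.61 km.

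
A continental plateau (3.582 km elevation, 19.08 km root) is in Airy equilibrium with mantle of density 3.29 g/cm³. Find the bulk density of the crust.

2.77 g/cm³

ρ_c h = (ρ_m − ρ_c) r → ρ_c (h + r) = ρ_m r → ρ_c = ρ_m r / (h + r).
ρ_c = 3.29 × 19.08 km / (3.582 km + 19.08 km) = 2.77 g/cm³.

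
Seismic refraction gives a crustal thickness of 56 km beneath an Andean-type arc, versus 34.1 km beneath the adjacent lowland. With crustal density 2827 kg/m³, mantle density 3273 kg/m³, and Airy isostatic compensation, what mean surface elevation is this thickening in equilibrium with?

2.98 km

Excess crust Δ = 56 km − 34.1 km = 21.9 km, split between elevation h and root r with h + r = Δ.
Airy balance ρ_c h = (ρ_m − ρ_c) r gives r = h ρ_c/(ρ_m − ρ_c), so h (1 + ρ_c/(ρ_m − ρ_c)) = Δ, i.e. h = Δ (ρ_m − ρ_c)/ρ_m.
h = 21.9 km × 446/3273 = 2.98 km.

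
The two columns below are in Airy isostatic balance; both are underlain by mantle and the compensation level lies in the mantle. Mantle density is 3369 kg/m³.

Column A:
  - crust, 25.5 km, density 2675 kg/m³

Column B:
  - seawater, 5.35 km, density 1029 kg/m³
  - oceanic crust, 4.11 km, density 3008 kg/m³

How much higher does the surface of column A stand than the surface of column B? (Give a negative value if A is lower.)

For any compensation level in the mantle, the mantle terms cancel and isostasy reduces to e = (Σt_A − Σt_B) − (Σ(ρt)_A − Σ(ρt)_B) / ρ_m.
Σt_A = 25.5 km; Σt_B = 9.46 km; Σ(ρt)_A = 68212.5; Σ(ρt)_B = 17868.03 (in km·kg/m³).
e = (25.5 − 9.46) − (68212.5 − 17868.03) / 3369 = 1.1 km.

1.1 km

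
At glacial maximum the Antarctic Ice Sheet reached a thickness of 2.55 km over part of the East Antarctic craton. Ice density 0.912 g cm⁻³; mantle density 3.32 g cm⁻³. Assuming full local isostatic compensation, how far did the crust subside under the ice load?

0.7 km

By Archimedes' principle applied to the lithosphere: the ice load ρ_ice t is balanced by mantle displaced below, ρ_m s.
s = t ρ_ice / ρ_m = 2.55 km × 0.912/3.32 = 0.7 km.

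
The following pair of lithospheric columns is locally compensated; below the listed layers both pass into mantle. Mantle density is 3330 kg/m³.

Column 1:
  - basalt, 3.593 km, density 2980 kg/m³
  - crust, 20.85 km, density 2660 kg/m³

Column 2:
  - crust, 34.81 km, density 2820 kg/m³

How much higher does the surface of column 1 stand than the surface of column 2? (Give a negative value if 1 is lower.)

−0.759 km

For any compensation level in the mantle, the mantle terms cancel and isostasy reduces to e = (Σt_1 − Σt_2) − (Σ(ρt)_1 − Σ(ρt)_2) / ρ_m.
Σt_1 = 24.443 km; Σt_2 = 34.81 km; Σ(ρt)_1 = 66168.14; Σ(ρt)_2 = 98164.2 (in km·kg/m³).
e = (24.443 − 34.81) − (66168.14 − 98164.2) / 3330 = −0.759 km.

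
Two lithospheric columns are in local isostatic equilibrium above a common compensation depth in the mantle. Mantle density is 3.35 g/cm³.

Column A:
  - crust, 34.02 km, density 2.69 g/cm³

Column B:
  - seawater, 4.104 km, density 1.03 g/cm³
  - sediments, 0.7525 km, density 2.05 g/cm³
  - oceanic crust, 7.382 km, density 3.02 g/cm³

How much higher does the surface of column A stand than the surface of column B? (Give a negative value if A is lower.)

2.84 km

For any compensation level in the mantle, the mantle terms cancel and isostasy reduces to e = (Σt_A − Σt_B) − (Σ(ρt)_A − Σ(ρt)_B) / ρ_m.
Σt_A = 34.02 km; Σt_B = 12.2385 km; Σ(ρt)_A = 91.5138; Σ(ρt)_B = 28.063385 (in km·g/cm³).
e = (34.02 − 12.2385) − (91.5138 − 28.063385) / 3.35 = 2.84 km.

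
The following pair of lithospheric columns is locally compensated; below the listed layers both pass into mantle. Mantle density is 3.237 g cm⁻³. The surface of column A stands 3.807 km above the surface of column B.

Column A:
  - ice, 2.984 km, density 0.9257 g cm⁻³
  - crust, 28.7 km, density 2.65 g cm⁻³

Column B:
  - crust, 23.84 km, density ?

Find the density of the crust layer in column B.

2.76 g cm⁻³

Take the compensation level at the base of the deeper column (depth z_c below the surface of column A) and equate Σ ρ_i t_i down to z_c; mantle fills any gap and the z_c terms cancel.
Column A: 2.984×0.9257 + 28.7×2.65 + (z_c − 31.684)×3.237
Column B: 3.807×0 + 23.84×ρ + (z_c − 3.807 − 23.84)×3.237
The z_c×3.237 term appears on both sides and cancels. Collect the known terms of each column as K = Σ(ρt)_known − 3.237 × (depth of known layers): K_A = 78.8172888 − 3.237×31.684 = −23.7438192; K_B = 0 − 3.237×(3.807 + 23.84) = −89.493339.
Balance: K_A = K_B + 23.84×ρ, so ρ = (K_A − K_B)/23.84 = 65.7495/23.84 = 2.76 g cm⁻³.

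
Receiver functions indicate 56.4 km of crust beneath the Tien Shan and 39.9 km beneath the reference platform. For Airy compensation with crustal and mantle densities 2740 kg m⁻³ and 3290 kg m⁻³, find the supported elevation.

Excess crust Δ = 56.4 km − 39.9 km = 16.5 km, split between elevation h and root r with h + r = Δ.
Airy balance ρ_c h = (ρ_m − ρ_c) r gives r = h ρ_c/(ρ_m − ρ_c), so h (1 + ρ_c/(ρ_m − ρ_c)) = Δ, i.e. h = Δ (ρ_m − ρ_c)/ρ_m.
h = 16.5 km × 550/3290 = 2.76 km.

2.76 km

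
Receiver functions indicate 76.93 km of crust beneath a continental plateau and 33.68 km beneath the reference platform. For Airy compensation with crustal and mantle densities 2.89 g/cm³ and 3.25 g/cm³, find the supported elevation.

4.79 km

Excess crust Δ = 76.93 km − 33.68 km = 43.25 km, split between elevation h and root r with h + r = Δ.
Airy balance ρ_c h = (ρ_m − ρ_c) r gives r = h ρ_c/(ρ_m − ρ_c), so h (1 + ρ_c/(ρ_m − ρ_c)) = Δ, i.e. h = Δ (ρ_m − ρ_c)/ρ_m.
h = 43.25 km × 0.36/3.25 = 4.79 km.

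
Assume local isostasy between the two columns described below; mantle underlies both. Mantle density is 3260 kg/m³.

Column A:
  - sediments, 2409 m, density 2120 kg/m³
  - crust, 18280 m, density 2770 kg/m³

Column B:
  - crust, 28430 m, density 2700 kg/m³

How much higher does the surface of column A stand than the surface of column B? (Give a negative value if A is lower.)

For any compensation level in the mantle, the mantle terms cancel and isostasy reduces to e = (Σt_A − Σt_B) − (Σ(ρt)_A − Σ(ρt)_B) / ρ_m.
Σt_A = 20689 m; Σt_B = 28430 m; Σ(ρt)_A = 55742680; Σ(ρt)_B = 76761000 (in m·kg/m³).
e = (20689 − 28430) − (55742680 − 76761000) / 3260 = −1290 m.

−1290 m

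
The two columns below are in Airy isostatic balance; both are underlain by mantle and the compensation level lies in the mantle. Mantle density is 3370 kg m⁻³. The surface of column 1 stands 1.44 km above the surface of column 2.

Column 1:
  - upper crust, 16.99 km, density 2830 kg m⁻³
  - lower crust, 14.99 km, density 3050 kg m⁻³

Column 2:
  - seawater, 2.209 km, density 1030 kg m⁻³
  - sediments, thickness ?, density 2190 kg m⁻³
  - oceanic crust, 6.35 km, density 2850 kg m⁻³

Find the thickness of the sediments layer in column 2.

0.549 km

Take the compensation level at the base of the deeper column (depth z_c below the surface of column 1) and equate Σ ρ_i t_i down to z_c; mantle fills any gap and the z_c terms cancel.
Column 1: 16.99×2830 + 14.99×3050 + (z_c − 31.98)×3370
Column 2: 1.44×0 + 2.209×1030 + x×2190 + 6.35×2850 + (z_c − 1.44 − 8.559 − x)×3370
The z_c×3370 term appears on both sides and cancels. Collect the known terms of each column as K = Σ(ρt)_known − 3370 × (depth of known layers): K_1 = 93801.2 − 3370×31.98 = −13971.4; K_2 = 20372.77 − 3370×(1.44 + 8.559) = −13323.86.
Balance: K_1 = K_2 − x×(3370 − 2190), so x = (K_2 − K_1)/(3370 − 2190) = 647.54/1180 = 0.549 km.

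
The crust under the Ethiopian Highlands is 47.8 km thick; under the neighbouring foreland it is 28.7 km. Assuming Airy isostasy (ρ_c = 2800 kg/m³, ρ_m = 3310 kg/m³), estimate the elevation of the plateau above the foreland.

Excess crust Δ = 47.8 km − 28.7 km = 19.1 km, split between elevation h and root r with h + r = Δ.
Airy balance ρ_c h = (ρ_m − ρ_c) r gives r = h ρ_c/(ρ_m − ρ_c), so h (1 + ρ_c/(ρ_m − ρ_c)) = Δ, i.e. h = Δ (ρ_m − ρ_c)/ρ_m.
h = 19.1 km × 510/3310 = 2.94 km.

2.94 km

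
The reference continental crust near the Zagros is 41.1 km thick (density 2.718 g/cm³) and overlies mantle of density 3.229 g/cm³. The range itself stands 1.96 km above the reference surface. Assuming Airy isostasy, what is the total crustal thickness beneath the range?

53.5 km

Root depth r = h ρ_c / (ρ_m − ρ_c) = 1.96 km × 2.718 / 0.511 = 10.43 km.
Total thickness = T + h + r = 41.1 km + 1.96 km + 10.43 km = 53.5 km.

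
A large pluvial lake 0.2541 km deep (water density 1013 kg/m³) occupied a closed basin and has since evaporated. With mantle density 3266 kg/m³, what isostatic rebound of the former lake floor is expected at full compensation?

u = d ρ_w/ρ_m = 0.2541 km × 1013/3266 = 0.0788 km.

0.0788 km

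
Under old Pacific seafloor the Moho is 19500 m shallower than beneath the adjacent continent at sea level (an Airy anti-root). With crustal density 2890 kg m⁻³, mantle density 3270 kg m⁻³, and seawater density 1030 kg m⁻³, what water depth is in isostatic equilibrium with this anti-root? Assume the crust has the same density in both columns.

Replacing a thickness d of crust by seawater at the top must be balanced by replacing crust with mantle at the base: d (ρ_c − ρ_w) = a (ρ_m − ρ_c).
d = a (ρ_m − ρ_c)/(ρ_c − ρ_w) = 19500 m × 380/1860 = 3980 m.

3980 m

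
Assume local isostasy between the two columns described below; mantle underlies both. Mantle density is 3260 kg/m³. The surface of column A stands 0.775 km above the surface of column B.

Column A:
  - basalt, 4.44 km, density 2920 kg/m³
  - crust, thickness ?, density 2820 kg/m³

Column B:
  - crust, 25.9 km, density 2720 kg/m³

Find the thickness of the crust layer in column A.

34.1 km

Take the compensation level at the base of the deeper column (depth z_c below the surface of column A) and equate Σ ρ_i t_i down to z_c; mantle fills any gap and the z_c terms cancel.
Column A: 4.44×2920 + x×2820 + (z_c − 4.44 − x)×3260
Column B: 0.775×0 + 25.9×2720 + (z_c − 0.775 − 25.9)×3260
The z_c×3260 term appears on both sides and cancels. Collect the known terms of each column as K = Σ(ρt)_known − 3260 × (depth of known layers): K_A = 12964.8 − 3260×4.44 = −1509.6; K_B = 70448 − 3260×(0.775 + 25.9) = −16512.5.
Balance: K_A − x×(3260 − 2820) = K_B, so x = (K_A − K_B)/(3260 − 2820) = 15002.9/440 = 34.1 km.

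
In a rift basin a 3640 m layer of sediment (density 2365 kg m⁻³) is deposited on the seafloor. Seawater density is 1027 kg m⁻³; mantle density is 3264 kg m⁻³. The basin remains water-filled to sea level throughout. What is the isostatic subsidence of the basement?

2180 m

Submarine loading: the sediment displaces seawater, and the subsidence is in turn flooded, so s (ρ_m − ρ_w) = t (ρ_sed − ρ_w).
s = 3640 m × (2365 − 1027) / (3264 − 1027) = 2180 m.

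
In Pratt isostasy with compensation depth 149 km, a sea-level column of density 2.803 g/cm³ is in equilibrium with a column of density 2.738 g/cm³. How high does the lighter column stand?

3.54 km

ρ_ref D = ρ (D + h) → h = D (ρ_ref − ρ)/ρ.
h = 149 km × (2.803 − 2.738)/2.738 = 3.54 km.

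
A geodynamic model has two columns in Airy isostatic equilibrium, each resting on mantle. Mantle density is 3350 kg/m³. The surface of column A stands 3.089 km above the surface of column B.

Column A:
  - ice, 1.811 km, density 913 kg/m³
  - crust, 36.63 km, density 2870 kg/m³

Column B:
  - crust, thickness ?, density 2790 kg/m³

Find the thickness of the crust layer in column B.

20.8 km

Take the compensation level at the base of the deeper column (depth z_c below the surface of column A) and equate Σ ρ_i t_i down to z_c; mantle fills any gap and the z_c terms cancel.
Column A: 1.811×913 + 36.63×2870 + (z_c − 38.441)×3350
Column B: 3.089×0 + x×2790 + (z_c − 3.089 − 0 − x)×3350
The z_c×3350 term appears on both sides and cancels. Collect the known terms of each column as K = Σ(ρt)_known − 3350 × (depth of known layers): K_A = 106781.543 − 3350×38.441 = −21995.807; K_B = 0 − 3350×(3.089 + 0) = −10348.15.
Balance: K_A = K_B − x×(3350 − 2790), so x = (K_B − K_A)/(3350 − 2790) = 11647.7/560 = 20.8 km.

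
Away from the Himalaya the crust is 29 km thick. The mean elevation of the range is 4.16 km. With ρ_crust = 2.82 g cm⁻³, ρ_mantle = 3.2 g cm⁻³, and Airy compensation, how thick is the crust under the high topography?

Root depth r = h ρ_c / (ρ_m − ρ_c) = 4.16 km × 2.82 / 0.38 = 30.87 km.
Total thickness = T + h + r = 29 km + 4.16 km + 30.87 km = 64 km.

64 km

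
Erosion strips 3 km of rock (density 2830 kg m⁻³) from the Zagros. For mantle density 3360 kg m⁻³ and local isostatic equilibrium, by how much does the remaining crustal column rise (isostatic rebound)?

Unloading: uplift u = e ρ_c/ρ_m = 3 km × 2830/3360 = 2.53 km.

2.53 km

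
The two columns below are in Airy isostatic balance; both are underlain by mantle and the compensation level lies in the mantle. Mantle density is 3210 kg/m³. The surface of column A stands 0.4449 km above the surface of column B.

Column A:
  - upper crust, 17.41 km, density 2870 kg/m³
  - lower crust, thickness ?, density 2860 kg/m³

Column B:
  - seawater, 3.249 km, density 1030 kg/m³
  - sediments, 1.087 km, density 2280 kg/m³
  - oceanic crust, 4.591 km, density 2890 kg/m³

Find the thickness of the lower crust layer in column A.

14.5 km

Take the compensation level at the base of the deeper column (depth z_c below the surface of column A) and equate Σ ρ_i t_i down to z_c; mantle fills any gap and the z_c terms cancel.
Column A: 17.41×2870 + x×2860 + (z_c − 17.41 − x)×3210
Column B: 0.4449×0 + 3.249×1030 + 1.087×2280 + 4.591×2890 + (z_c − 0.4449 − 8.927)×3210
The z_c×3210 term appears on both sides and cancels. Collect the known terms of each column as K = Σ(ρt)_known − 3210 × (depth of known layers): K_A = 49966.7 − 3210×17.41 = −5919.4; K_B = 19092.82 − 3210×(0.4449 + 8.927) = −10990.979.
Balance: K_A − x×(3210 − 2860) = K_B, so x = (K_A − K_B)/(3210 − 2860) = 5071.58/350 = 14.5 km.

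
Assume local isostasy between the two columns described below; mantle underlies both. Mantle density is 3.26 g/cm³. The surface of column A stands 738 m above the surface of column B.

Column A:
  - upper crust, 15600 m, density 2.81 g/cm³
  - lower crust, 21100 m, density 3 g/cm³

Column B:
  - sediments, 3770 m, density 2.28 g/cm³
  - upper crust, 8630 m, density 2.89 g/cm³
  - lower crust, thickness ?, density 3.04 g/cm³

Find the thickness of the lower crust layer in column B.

14600 m

Take the compensation level at the base of the deeper column (depth z_c below the surface of column A) and equate Σ ρ_i t_i down to z_c; mantle fills any gap and the z_c terms cancel.
Column A: 15600×2.81 + 21100×3 + (z_c − 36700)×3.26
Column B: 738×0 + 3770×2.28 + 8630×2.89 + x×3.04 + (z_c − 738 − 12400 − x)×3.26
The z_c×3.26 term appears on both sides and cancels. Collect the known terms of each column as K = Σ(ρt)_known − 3.26 × (depth of known layers): K_A = 107136 − 3.26×36700 = −12506; K_B = 33536.3 − 3.26×(738 + 12400) = −9293.58.
Balance: K_A = K_B − x×(3.26 − 3.04), so x = (K_B − K_A)/(3.26 − 3.04) = 3212.42/0.22 = 14600 m.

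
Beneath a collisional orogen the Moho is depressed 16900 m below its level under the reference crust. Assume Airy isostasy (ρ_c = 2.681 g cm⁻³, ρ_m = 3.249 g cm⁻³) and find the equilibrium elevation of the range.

Balancing pressure at the compensation depth: ρ_c h = (ρ_m − ρ_c) r.
h = r (ρ_m − ρ_c) / ρ_c = 16900 m × (3.249 − 2.681) / 2.681 = 3580 m.

3580 m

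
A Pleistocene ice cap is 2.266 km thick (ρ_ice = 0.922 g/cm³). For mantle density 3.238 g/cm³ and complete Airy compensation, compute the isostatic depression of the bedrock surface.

0.645 km

By Archimedes' principle applied to the lithosphere: the ice load ρ_ice t is balanced by mantle displaced below, ρ_m s.
s = t ρ_ice / ρ_m = 2.266 km × 0.922/3.238 = 0.645 km.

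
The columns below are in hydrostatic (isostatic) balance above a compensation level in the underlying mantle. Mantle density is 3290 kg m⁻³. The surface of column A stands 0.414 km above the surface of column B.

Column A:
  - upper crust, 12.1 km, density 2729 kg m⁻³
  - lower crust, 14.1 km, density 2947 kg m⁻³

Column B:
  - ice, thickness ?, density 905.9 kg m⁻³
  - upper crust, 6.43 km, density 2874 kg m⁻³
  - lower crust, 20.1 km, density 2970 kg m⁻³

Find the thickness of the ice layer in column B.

0.485 km

Take the compensation level at the base of the deeper column (depth z_c below the surface of column A) and equate Σ ρ_i t_i down to z_c; mantle fills any gap and the z_c terms cancel.
Column A: 12.1×2729 + 14.1×2947 + (z_c − 26.2)×3290
Column B: 0.414×0 + x×905.9 + 6.43×2874 + 20.1×2970 + (z_c − 0.414 − 26.53 − x)×3290
The z_c×3290 term appears on both sides and cancels. Collect the known terms of each column as K = Σ(ρt)_known − 3290 × (depth of known layers): K_A = 74573.6 − 3290×26.2 = −11624.4; K_B = 78176.82 − 3290×(0.414 + 26.53) = −10468.94.
Balance: K_A = K_B − x×(3290 − 905.9), so x = (K_B − K_A)/(3290 − 905.9) = 1155.46/2384.1 = 0.485 km.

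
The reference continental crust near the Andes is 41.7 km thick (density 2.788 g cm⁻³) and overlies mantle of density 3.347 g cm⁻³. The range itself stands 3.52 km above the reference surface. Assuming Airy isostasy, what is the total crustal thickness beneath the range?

62.8 km

Root depth r = h ρ_c / (ρ_m − ρ_c) = 3.52 km × 2.788 / 0.559 = 17.56 km.
Total thickness = T + h + r = 41.7 km + 3.52 km + 17.56 km = 62.8 km.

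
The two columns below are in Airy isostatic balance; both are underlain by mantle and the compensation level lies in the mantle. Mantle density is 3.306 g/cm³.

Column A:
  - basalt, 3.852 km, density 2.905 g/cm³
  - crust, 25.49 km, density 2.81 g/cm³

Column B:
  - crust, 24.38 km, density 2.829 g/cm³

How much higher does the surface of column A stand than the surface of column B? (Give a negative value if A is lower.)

For any compensation level in the mantle, the mantle terms cancel and isostasy reduces to e = (Σt_A − Σt_B) − (Σ(ρt)_A − Σ(ρt)_B) / ρ_m.
Σt_A = 29.342 km; Σt_B = 24.38 km; Σ(ρt)_A = 82.81696; Σ(ρt)_B = 68.97102 (in km·g/cm³).
e = (29.342 − 24.38) − (82.81696 − 68.97102) / 3.306 = 0.774 km.

0.774 km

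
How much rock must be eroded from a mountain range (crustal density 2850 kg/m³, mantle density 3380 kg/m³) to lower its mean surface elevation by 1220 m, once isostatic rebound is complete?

Net drop Δ = e − u = e − e ρ_c/ρ_m = e (ρ_m − ρ_c)/ρ_m.
e = Δ ρ_m/(ρ_m − ρ_c) = 1220 m × 3380/530 = 7780 m.

7780 m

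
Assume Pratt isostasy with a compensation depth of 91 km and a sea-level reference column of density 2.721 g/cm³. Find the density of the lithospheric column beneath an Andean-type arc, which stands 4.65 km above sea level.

2.59 g/cm³

Pratt balance: ρ_ref D = ρ (D + h).
ρ = ρ_ref D/(D + h) = 2.721 × 91 km/(91 km + 4.65 km) = 2.59 g/cm³.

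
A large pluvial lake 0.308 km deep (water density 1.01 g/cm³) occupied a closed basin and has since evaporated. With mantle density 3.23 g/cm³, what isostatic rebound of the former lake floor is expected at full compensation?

0.0963 km

u = d ρ_w/ρ_m = 0.308 km × 1.01/3.23 = 0.0963 km.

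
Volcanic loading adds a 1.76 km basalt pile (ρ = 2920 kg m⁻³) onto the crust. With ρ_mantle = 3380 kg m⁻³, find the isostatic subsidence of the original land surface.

1.52 km

Subaerial loading: s = t ρ_load / ρ_m.
s = 1.76 km × 2920/3380 = 1.52 km.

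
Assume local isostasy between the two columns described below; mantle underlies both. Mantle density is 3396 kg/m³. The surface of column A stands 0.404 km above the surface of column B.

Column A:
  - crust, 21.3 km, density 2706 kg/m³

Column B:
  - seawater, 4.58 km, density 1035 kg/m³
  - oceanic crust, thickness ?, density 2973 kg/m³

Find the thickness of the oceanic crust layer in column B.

Take the compensation level at the base of the deeper column (depth z_c below the surface of column A) and equate Σ ρ_i t_i down to z_c; mantle fills any gap and the z_c terms cancel.
Column A: 21.3×2706 + (z_c − 21.3)×3396
Column B: 0.404×0 + 4.58×1035 + x×2973 + (z_c − 0.404 − 4.58 − x)×3396
The z_c×3396 term appears on both sides and cancels. Collect the known terms of each column as K = Σ(ρt)_known − 3396 × (depth of known layers): K_A = 57637.8 − 3396×21.3 = −14697; K_B = 4740.3 − 3396×(0.404 + 4.58) = −12185.364.
Balance: K_A = K_B − x×(3396 − 2973), so x = (K_B − K_A)/(3396 − 2973) = 2511.64/423 = 5.94 km.

5.94 km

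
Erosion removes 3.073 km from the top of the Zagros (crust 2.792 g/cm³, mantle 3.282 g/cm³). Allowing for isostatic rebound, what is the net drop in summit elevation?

0.459 km

Rebound u = e ρ_c/ρ_m = 3.073 km × 2.792/3.282 = 2.614 km.
Net surface drop = e − u = 3.073 km − 2.614 km = e (ρ_m − ρ_c)/ρ_m = 0.459 km.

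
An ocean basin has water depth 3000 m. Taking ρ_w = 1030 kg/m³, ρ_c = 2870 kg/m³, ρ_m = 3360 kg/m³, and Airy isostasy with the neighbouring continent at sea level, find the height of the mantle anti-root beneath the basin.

11300 m

For local isostatic compensation: replacing crust with seawater at the top is compensated by replacing crust with mantle at the base: d (ρ_c − ρ_w) = a (ρ_m − ρ_c).
a = d (ρ_c − ρ_w)/(ρ_m − ρ_c) = 3000 m × 1840/490 = 11300 m.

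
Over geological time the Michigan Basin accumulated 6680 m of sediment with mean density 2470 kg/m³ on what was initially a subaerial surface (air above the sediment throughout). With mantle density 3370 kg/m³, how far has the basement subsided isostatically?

4900 m

Subaerial load: s = t ρ_sed / ρ_m = 6680 m × 2470/3370 = 4900 m.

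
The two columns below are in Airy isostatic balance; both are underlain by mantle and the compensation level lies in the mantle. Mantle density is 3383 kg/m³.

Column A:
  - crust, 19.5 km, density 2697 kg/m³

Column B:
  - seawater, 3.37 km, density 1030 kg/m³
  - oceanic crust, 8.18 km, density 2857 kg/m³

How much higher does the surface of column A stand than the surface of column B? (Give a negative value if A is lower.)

For any compensation level in the mantle, the mantle terms cancel and isostasy reduces to e = (Σt_A − Σt_B) − (Σ(ρt)_A − Σ(ρt)_B) / ρ_m.
Σt_A = 19.5 km; Σt_B = 11.55 km; Σ(ρt)_A = 52591.5; Σ(ρt)_B = 26841.36 (in km·kg/m³).
e = (19.5 − 11.55) − (52591.5 − 26841.36) / 3383 = 0.338 km.

0.338 km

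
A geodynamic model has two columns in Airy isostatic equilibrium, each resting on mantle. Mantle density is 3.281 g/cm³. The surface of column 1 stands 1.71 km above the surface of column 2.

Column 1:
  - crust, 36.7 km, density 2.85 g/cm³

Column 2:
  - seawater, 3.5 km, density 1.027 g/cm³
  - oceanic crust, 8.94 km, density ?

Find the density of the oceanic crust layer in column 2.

3.02 g/cm³

Take the compensation level at the base of the deeper column (depth z_c below the surface of column 1) and equate Σ ρ_i t_i down to z_c; mantle fills any gap and the z_c terms cancel.
Column 1: 36.7×2.85 + (z_c − 36.7)×3.281
Column 2: 1.71×0 + 3.5×1.027 + 8.94×ρ + (z_c − 1.71 − 12.44)×3.281
The z_c×3.281 term appears on both sides and cancels. Collect the known terms of each column as K = Σ(ρt)_known − 3.281 × (depth of known layers): K_1 = 104.595 − 3.281×36.7 = −15.8177; K_2 = 3.5945 − 3.281×(1.71 + 12.44) = −42.83165.
Balance: K_1 = K_2 + 8.94×ρ, so ρ = (K_1 − K_2)/8.94 = 27.0139/8.94 = 3.02 g/cm³.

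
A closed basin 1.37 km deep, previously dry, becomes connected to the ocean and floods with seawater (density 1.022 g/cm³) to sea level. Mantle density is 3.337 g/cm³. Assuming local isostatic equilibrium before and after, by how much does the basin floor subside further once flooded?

After flooding the water column is d + s deep. Its weight must equal the weight of mantle displaced by the extra subsidence s: (d + s) ρ_w = s ρ_m.
s = d ρ_w / (ρ_m − ρ_w) = 1.37 km × 1.022/(3.337 − 1.022) = 0.605 km.

0.605 km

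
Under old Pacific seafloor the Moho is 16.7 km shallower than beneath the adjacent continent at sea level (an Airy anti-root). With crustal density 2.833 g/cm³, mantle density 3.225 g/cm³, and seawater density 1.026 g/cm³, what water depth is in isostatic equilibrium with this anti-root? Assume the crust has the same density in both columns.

Replacing a thickness d of crust by seawater at the top must be balanced by replacing crust with mantle at the base: d (ρ_c − ρ_w) = a (ρ_m − ρ_c).
d = a (ρ_m − ρ_c)/(ρ_c − ρ_w) = 16.7 km × 0.392/1.807 = 3.62 km.

3.62 km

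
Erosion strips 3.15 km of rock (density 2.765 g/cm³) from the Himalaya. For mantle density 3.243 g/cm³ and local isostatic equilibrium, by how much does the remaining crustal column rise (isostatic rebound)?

Unloading: uplift u = e ρ_c/ρ_m = 3.15 km × 2.765/3.243 = 2.69 km.

2.69 km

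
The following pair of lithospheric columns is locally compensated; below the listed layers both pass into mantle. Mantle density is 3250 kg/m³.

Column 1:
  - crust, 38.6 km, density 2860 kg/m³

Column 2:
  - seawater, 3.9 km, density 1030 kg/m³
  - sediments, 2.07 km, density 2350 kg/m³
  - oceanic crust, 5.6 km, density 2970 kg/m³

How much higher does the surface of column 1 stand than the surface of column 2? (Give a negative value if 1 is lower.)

0.912 km

For any compensation level in the mantle, the mantle terms cancel and isostasy reduces to e = (Σt_1 − Σt_2) − (Σ(ρt)_1 − Σ(ρt)_2) / ρ_m.
Σt_1 = 38.6 km; Σt_2 = 11.57 km; Σ(ρt)_1 = 110396; Σ(ρt)_2 = 25513.5 (in km·kg/m³).
e = (38.6 − 11.57) − (110396 − 25513.5) / 3250 = 0.912 km.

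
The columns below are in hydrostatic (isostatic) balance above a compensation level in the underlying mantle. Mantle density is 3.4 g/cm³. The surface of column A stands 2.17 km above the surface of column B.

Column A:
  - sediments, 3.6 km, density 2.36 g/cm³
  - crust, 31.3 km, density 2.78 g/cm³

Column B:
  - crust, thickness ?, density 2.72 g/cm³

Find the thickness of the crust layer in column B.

23.2 km

Take the compensation level at the base of the deeper column (depth z_c below the surface of column A) and equate Σ ρ_i t_i down to z_c; mantle fills any gap and the z_c terms cancel.
Column A: 3.6×2.36 + 31.3×2.78 + (z_c − 34.9)×3.4
Column B: 2.17×0 + x×2.72 + (z_c − 2.17 − 0 − x)×3.4
The z_c×3.4 term appears on both sides and cancels. Collect the known terms of each column as K = Σ(ρt)_known − 3.4 × (depth of known layers): K_A = 95.51 − 3.4×34.9 = −23.15; K_B = 0 − 3.4×(2.17 + 0) = −7.378.
Balance: K_A = K_B − x×(3.4 − 2.72), so x = (K_B − K_A)/(3.4 − 2.72) = 15.772/0.68 = 23.2 km.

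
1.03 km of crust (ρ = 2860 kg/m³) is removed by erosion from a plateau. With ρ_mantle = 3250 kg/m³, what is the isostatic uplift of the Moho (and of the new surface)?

Unloading: uplift u = e ρ_c/ρ_m = 1.03 km × 2860/3250 = 0.906 km.

0.906 km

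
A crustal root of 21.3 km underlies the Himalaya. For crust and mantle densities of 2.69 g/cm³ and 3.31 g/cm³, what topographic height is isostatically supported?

4.91 km

For local isostatic compensation: ρ_c h = (ρ_m − ρ_c) r.
h = r (ρ_m − ρ_c) / ρ_c = 21.3 km × (3.31 − 2.69) / 2.69 = 4.91 km.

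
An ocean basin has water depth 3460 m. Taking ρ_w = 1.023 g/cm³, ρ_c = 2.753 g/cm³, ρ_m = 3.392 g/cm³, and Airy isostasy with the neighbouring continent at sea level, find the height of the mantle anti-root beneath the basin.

By Archimedes' principle applied to the lithosphere: replacing crust with seawater at the top is compensated by replacing crust with mantle at the base: d (ρ_c − ρ_w) = a (ρ_m − ρ_c).
a = d (ρ_c − ρ_w)/(ρ_m − ρ_c) = 3460 m × 1.73/0.639 = 9370 m.

9370 m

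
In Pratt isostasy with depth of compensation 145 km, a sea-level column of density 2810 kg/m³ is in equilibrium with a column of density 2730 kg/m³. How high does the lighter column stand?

4.25 km

ρ_ref D = ρ (D + h) → h = D (ρ_ref − ρ)/ρ.
h = 145 km × (2810 − 2730)/2730 = 4.25 km.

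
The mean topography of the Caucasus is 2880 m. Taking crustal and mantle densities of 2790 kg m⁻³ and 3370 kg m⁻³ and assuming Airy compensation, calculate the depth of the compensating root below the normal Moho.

In Airy isostatic equilibrium: the weight of the topography is balanced by the buoyancy of the root, ρ_c h = (ρ_m − ρ_c) r.
r = h · ρ_c / (ρ_m − ρ_c) = 2880 m × 2790 / (3370 − 2790) = 13900 m.

13900 m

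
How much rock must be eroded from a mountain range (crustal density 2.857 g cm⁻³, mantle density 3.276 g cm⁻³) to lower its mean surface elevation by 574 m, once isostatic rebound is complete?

Net drop Δ = e − u = e − e ρ_c/ρ_m = e (ρ_m − ρ_c)/ρ_m.
e = Δ ρ_m/(ρ_m − ρ_c) = 574 m × 3.276/0.419 = 4490 m.

4490 m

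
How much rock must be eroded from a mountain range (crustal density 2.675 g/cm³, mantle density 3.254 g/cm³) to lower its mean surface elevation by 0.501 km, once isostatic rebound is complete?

Net drop Δ = e − u = e − e ρ_c/ρ_m = e (ρ_m − ρ_c)/ρ_m.
e = Δ ρ_m/(ρ_m − ρ_c) = 0.501 km × 3.254/0.579 = 2.82 km.

2.82 km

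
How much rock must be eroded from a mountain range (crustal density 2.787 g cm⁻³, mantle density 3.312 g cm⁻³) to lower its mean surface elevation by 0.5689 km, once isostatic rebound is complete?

3.59 km

Net drop Δ = e − u = e − e ρ_c/ρ_m = e (ρ_m − ρ_c)/ρ_m.
e = Δ ρ_m/(ρ_m − ρ_c) = 0.5689 km × 3.312/0.525 = 3.59 km.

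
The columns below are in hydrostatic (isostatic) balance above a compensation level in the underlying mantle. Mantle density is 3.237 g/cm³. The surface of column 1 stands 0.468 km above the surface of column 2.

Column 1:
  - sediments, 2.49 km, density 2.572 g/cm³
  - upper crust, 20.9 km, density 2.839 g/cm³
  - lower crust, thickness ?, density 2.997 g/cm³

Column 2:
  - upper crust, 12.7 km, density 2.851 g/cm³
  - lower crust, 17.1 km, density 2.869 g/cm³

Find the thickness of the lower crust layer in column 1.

Take the compensation level at the base of the deeper column (depth z_c below the surface of column 1) and equate Σ ρ_i t_i down to z_c; mantle fills any gap and the z_c terms cancel.
Column 1: 2.49×2.572 + 20.9×2.839 + x×2.997 + (z_c − 23.39 − x)×3.237
Column 2: 0.468×0 + 12.7×2.851 + 17.1×2.869 + (z_c − 0.468 − 29.8)×3.237
The z_c×3.237 term appears on both sides and cancels. Collect the known terms of each column as K = Σ(ρt)_known − 3.237 × (depth of known layers): K_1 = 65.73938 − 3.237×23.39 = −9.97405; K_2 = 85.2676 − 3.237×(0.468 + 29.8) = −12.709916.
Balance: K_1 − x×(3.237 − 2.997) = K_2, so x = (K_1 − K_2)/(3.237 − 2.997) = 2.73587/0.24 = 11.4 km.

11.4 km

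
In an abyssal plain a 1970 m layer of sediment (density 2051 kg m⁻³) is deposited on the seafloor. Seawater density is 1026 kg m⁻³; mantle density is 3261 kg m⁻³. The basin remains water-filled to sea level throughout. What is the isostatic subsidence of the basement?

Submarine loading: the sediment displaces seawater, and the subsidence is in turn flooded, so s (ρ_m − ρ_w) = t (ρ_sed − ρ_w).
s = 1970 m × (2051 − 1026) / (3261 − 1026) = 903 m.

903 m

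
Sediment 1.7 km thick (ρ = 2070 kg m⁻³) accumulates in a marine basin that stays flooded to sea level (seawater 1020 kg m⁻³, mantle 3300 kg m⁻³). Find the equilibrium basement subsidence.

0.783 km

Submarine loading: the sediment displaces seawater, and the subsidence is in turn flooded, so s (ρ_m − ρ_w) = t (ρ_sed − ρ_w).
s = 1.7 km × (2070 − 1020) / (3300 − 1020) = 0.783 km.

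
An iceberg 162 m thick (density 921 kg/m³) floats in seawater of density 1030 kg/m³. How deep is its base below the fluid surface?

145 m

Draft d = t ρ_obj/ρ_fluid = 162 m × 921/1030 = 145 m.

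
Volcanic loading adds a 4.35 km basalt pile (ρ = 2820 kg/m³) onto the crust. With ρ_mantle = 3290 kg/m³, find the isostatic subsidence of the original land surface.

3.73 km

Subaerial loading: s = t ρ_load / ρ_m.
s = 4.35 km × 2820/3290 = 3.73 km.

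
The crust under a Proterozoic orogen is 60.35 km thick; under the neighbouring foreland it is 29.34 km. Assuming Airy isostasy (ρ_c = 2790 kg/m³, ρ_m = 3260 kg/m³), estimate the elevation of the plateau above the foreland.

Excess crust Δ = 60.35 km − 29.34 km = 31.01 km, split between elevation h and root r with h + r = Δ.
Airy balance ρ_c h = (ρ_m − ρ_c) r gives r = h ρ_c/(ρ_m − ρ_c), so h (1 + ρ_c/(ρ_m − ρ_c)) = Δ, i.e. h = Δ (ρ_m − ρ_c)/ρ_m.
h = 31.01 km × 470/3260 = 4.47 km.

4.47 km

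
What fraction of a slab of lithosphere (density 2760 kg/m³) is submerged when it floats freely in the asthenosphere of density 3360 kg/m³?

82.1%

Submerged fraction = ρ_obj/ρ_fluid = 2760/3360 = 82.1%.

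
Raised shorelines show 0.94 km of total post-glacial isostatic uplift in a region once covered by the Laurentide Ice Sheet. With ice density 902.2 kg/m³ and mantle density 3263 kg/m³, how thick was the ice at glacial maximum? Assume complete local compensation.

3.4 km

u = t ρ_ice/ρ_m → t = u ρ_m/ρ_ice = 0.94 km × 3263/902.2 = 3.4 km.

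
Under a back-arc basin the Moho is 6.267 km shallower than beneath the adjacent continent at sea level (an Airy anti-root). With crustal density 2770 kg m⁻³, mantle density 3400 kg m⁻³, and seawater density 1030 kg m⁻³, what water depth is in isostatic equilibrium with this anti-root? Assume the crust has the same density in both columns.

2.27 km

Replacing a thickness d of crust by seawater at the top must be balanced by replacing crust with mantle at the base: d (ρ_c − ρ_w) = a (ρ_m − ρ_c).
d = a (ρ_m − ρ_c)/(ρ_c − ρ_w) = 6.267 km × 630/1740 = 2.27 km.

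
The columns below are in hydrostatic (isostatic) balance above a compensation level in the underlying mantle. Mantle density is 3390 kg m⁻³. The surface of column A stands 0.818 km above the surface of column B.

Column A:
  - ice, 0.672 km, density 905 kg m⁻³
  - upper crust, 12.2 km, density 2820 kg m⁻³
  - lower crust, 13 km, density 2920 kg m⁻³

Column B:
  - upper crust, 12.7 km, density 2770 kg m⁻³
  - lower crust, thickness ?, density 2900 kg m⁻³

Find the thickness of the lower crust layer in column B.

8.34 km

Take the compensation level at the base of the deeper column (depth z_c below the surface of column A) and equate Σ ρ_i t_i down to z_c; mantle fills any gap and the z_c terms cancel.
Column A: 0.672×905 + 12.2×2820 + 13×2920 + (z_c − 25.872)×3390
Column B: 0.818×0 + 12.7×2770 + x×2900 + (z_c − 0.818 − 12.7 − x)×3390
The z_c×3390 term appears on both sides and cancels. Collect the known terms of each column as K = Σ(ρt)_known − 3390 × (depth of known layers): K_A = 72972.16 − 3390×25.872 = −14733.92; K_B = 35179 − 3390×(0.818 + 12.7) = −10647.02.
Balance: K_A = K_B − x×(3390 − 2900), so x = (K_B − K_A)/(3390 − 2900) = 4086.9/490 = 8.34 km.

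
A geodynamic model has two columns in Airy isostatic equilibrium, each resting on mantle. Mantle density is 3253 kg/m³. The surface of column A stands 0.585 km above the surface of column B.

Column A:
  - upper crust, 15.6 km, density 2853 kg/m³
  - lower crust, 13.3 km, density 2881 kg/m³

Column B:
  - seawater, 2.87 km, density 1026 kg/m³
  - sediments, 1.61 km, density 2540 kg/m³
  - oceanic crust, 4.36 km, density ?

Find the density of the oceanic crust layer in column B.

2850 kg/m³

Take the compensation level at the base of the deeper column (depth z_c below the surface of column A) and equate Σ ρ_i t_i down to z_c; mantle fills any gap and the z_c terms cancel.
Column A: 15.6×2853 + 13.3×2881 + (z_c − 28.9)×3253
Column B: 0.585×0 + 2.87×1026 + 1.61×2540 + 4.36×ρ + (z_c − 0.585 − 8.84)×3253
The z_c×3253 term appears on both sides and cancels. Collect the known terms of each column as K = Σ(ρt)_known − 3253 × (depth of known layers): K_A = 82824.1 − 3253×28.9 = −11187.6; K_B = 7034.02 − 3253×(0.585 + 8.84) = −23625.505.
Balance: K_A = K_B + 4.36×ρ, so ρ = (K_A − K_B)/4.36 = 12437.9/4.36 = 2850 kg/m³.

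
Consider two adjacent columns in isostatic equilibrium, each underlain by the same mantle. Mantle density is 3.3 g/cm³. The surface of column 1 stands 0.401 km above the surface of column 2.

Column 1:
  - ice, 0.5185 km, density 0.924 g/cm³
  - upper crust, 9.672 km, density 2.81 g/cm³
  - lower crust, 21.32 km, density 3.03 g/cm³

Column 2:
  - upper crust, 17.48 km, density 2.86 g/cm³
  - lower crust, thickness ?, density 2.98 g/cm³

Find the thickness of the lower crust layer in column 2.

Take the compensation level at the base of the deeper column (depth z_c below the surface of column 1) and equate Σ ρ_i t_i down to z_c; mantle fills any gap and the z_c terms cancel.
Column 1: 0.5185×0.924 + 9.672×2.81 + 21.32×3.03 + (z_c − 31.5105)×3.3
Column 2: 0.401×0 + 17.48×2.86 + x×2.98 + (z_c − 0.401 − 17.48 − x)×3.3
The z_c×3.3 term appears on both sides and cancels. Collect the known terms of each column as K = Σ(ρt)_known − 3.3 × (depth of known layers): K_1 = 92.257014 − 3.3×31.5105 = −11.727636; K_2 = 49.9928 − 3.3×(0.401 + 17.48) = −9.0145.
Balance: K_1 = K_2 − x×(3.3 − 2.98), so x = (K_2 − K_1)/(3.3 − 2.98) = 2.71314/0.32 = 8.48 km.

8.48 km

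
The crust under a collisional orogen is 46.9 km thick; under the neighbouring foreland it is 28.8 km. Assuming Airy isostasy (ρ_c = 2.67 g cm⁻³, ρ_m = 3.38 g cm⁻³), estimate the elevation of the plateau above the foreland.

Excess crust Δ = 46.9 km − 28.8 km = 18.1 km, split between elevation h and root r with h + r = Δ.
Airy balance ρ_c h = (ρ_m − ρ_c) r gives r = h ρ_c/(ρ_m − ρ_c), so h (1 + ρ_c/(ρ_m − ρ_c)) = Δ, i.e. h = Δ (ρ_m − ρ_c)/ρ_m.
h = 18.1 km × 0.71/3.38 = 3.8 km.

3.8 km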